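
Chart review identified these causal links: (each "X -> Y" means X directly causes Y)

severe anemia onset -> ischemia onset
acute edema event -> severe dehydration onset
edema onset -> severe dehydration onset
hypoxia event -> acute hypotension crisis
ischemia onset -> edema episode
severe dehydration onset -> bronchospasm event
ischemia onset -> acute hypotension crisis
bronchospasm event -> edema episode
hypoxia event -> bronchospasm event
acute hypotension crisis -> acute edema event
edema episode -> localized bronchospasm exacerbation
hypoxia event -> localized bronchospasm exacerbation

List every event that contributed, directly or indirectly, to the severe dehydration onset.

the acute edema event, the acute hypotension crisis, the edema onset, the hypoxia event, the ischemia onset, the severe anemia onset

Immediate causes of the severe dehydration onset: the edema onset, the acute edema event.
Further upstream: the severe anemia onset, the hypoxia event, the ischemia onset, the acute hypotension crisis.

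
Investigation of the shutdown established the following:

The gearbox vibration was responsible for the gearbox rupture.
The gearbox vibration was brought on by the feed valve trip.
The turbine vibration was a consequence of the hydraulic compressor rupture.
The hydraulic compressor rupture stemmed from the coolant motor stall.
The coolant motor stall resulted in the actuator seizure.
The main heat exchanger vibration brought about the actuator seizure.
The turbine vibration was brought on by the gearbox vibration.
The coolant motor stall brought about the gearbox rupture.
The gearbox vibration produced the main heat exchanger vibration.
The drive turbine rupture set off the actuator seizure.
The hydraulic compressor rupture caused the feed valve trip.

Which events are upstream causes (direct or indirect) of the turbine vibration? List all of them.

the coolant motor stall, the feed valve trip, the gearbox vibration, the hydraulic compressor rupture

Immediate causes of the turbine vibration: the hydraulic compressor rupture, the gearbox vibration.
Further upstream: the coolant motor stall, the feed valve trip.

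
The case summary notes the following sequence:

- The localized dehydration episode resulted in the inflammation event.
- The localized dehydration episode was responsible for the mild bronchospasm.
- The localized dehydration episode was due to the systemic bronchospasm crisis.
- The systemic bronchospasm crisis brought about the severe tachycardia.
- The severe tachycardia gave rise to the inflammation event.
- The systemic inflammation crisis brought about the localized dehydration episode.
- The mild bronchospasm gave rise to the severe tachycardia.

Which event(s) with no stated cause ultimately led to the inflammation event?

the systemic bronchospasm crisis, the systemic inflammation crisis

Tracing upstream from the inflammation event: the inflammation event ← the localized dehydration episode ← the systemic bronchospasm crisis.
A separate upstream branch: the inflammation event ← the localized dehydration episode ← the systemic inflammation crisis.
Each of those chain origins has no stated cause.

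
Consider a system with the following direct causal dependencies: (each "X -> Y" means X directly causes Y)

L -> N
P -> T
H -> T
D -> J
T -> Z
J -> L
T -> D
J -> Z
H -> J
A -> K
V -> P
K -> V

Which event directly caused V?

K

Upstream contributors include A, but only K feeds directly into V.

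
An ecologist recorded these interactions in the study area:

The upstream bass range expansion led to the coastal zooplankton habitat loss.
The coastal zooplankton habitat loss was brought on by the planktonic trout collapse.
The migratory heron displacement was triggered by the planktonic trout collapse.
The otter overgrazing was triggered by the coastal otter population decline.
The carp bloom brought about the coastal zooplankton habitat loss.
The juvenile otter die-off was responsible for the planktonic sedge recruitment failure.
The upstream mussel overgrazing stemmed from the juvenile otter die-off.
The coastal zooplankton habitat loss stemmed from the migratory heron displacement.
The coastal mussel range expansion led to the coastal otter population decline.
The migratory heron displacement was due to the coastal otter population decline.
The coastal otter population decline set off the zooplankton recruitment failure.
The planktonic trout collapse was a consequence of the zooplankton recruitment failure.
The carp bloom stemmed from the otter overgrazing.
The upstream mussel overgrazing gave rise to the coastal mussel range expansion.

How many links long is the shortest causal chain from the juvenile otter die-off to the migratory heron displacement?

Shortest chain: the juvenile otter die-off → the upstream mussel overgrazing → the coastal mussel range expansion → the coastal otter population decline → the migratory heron displacement.

4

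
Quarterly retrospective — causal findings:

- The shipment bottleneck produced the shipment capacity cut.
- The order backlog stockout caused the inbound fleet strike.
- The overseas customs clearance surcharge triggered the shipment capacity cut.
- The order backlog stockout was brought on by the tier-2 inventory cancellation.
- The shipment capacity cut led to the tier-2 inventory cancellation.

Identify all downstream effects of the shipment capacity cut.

the inbound fleet strike, the order backlog stockout, the tier-2 inventory cancellation

Direct effects: the tier-2 inventory cancellation.
2 steps out: the order backlog stockout.
3 steps out: the inbound fleet strike.
Not reachable from it: the shipment bottleneck, the overseas customs clearance surcharge.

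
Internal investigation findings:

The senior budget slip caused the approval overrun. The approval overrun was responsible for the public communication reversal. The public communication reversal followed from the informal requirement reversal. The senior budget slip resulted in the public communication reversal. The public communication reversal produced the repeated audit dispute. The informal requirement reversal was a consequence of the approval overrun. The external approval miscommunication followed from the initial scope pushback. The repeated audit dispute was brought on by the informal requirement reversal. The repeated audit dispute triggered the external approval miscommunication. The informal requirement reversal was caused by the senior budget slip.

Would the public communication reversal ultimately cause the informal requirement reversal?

No

The public communication reversal leads to the repeated audit dispute, the external approval miscommunication; the informal requirement reversal is not among them.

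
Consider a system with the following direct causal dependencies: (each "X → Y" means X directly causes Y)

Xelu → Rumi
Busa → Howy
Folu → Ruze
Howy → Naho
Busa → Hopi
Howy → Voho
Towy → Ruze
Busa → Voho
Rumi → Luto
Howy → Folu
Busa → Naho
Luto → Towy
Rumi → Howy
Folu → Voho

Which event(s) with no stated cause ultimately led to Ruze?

Busa, Xelu

Tracing upstream from Ruze: Ruze ← Folu ← Howy ← Rumi ← Xelu.
A separate upstream branch: Ruze ← Folu ← Howy ← Busa.
Each of those chain origins has no stated cause.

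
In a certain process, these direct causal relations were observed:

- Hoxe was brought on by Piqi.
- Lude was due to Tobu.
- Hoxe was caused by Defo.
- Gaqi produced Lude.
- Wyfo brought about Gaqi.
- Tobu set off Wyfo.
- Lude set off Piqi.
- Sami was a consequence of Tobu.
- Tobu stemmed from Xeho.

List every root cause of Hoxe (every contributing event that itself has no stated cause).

Tracing upstream from Hoxe: Hoxe ← Piqi ← Lude ← Tobu ← Xeho.
A separate upstream branch: Hoxe ← Defo.
Each of those chain origins has no stated cause.

Defo, Xeho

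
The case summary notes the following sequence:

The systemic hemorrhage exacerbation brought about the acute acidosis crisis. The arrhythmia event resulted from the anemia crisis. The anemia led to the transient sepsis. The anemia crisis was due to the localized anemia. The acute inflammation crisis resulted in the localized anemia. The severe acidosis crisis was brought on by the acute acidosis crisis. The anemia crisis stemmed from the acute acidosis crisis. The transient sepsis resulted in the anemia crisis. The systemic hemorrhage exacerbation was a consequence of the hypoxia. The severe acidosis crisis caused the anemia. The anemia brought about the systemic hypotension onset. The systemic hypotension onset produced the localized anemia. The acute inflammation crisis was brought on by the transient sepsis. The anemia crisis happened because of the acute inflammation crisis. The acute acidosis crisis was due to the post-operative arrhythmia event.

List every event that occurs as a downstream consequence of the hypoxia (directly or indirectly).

Direct effects: the systemic hemorrhage exacerbation.
2 steps out: the acute acidosis crisis.
3 steps out: the severe acidosis crisis, the anemia crisis.
4 steps out: the anemia, the arrhythmia event.
5 steps out: the systemic hypotension onset, the transient sepsis.
6 steps out: the acute inflammation crisis, the localized anemia.
Not reachable from it: the post-operative arrhythmia event.

the acute acidosis crisis, the acute inflammation crisis, the anemia, the anemia crisis, the arrhythmia event, the localized anemia, the severe acidosis crisis, the systemic hemorrhage exacerbation, the systemic hypotension onset, the transient sepsis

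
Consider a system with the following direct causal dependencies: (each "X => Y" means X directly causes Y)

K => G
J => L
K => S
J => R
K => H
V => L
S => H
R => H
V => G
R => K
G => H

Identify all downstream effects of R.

G, H, K, S

Direct effects: K, H.
2 steps out: S, G.
Not reachable from it: V, J, L.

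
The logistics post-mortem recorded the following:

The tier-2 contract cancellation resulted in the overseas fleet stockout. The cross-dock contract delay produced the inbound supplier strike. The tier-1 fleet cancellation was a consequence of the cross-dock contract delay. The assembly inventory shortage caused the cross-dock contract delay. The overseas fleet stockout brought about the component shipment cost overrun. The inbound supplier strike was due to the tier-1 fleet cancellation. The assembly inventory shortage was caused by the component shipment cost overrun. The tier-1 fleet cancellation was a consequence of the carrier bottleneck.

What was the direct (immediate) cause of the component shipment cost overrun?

Upstream contributors include the tier-2 contract cancellation, but only the overseas fleet stockout feeds directly into the component shipment cost overrun.

the overseas fleet stockout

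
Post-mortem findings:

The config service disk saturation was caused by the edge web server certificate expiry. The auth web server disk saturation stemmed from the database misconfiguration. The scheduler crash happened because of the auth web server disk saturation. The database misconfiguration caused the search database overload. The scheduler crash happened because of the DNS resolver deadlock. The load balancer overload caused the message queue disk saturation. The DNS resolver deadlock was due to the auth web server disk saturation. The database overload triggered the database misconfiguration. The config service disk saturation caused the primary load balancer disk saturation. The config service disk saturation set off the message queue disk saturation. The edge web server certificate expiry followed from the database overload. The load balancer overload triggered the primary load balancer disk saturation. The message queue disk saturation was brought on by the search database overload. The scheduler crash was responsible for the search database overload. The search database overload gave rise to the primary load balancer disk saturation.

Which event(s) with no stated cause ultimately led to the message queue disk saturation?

Tracing upstream from the message queue disk saturation: the message queue disk saturation ← the config service disk saturation ← the edge web server certificate expiry ← the database overload.
A separate upstream branch: the message queue disk saturation ← the load balancer overload.
Each of those chain origins has no stated cause.

the database overload, the load balancer overload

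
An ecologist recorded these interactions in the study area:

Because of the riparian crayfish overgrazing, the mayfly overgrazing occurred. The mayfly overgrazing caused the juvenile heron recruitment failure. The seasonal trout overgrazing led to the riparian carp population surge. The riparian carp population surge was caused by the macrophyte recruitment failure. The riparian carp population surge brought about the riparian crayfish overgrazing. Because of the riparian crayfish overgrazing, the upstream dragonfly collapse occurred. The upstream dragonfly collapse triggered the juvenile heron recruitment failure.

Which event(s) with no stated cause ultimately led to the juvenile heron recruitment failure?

the macrophyte recruitment failure, the seasonal trout overgrazing

Tracing upstream from the juvenile heron recruitment failure: the juvenile heron recruitment failure ← the mayfly overgrazing ← the riparian crayfish overgrazing ← the riparian carp population surge ← the macrophyte recruitment failure.
A separate upstream branch: the juvenile heron recruitment failure ← the mayfly overgrazing ← the riparian crayfish overgrazing ← the riparian carp population surge ← the seasonal trout overgrazing.
Each of those chain origins has no stated cause.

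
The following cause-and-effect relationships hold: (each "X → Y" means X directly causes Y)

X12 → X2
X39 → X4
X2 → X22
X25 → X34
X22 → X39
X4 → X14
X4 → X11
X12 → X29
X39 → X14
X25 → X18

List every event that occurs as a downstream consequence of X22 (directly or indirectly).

Direct effects: X39.
2 steps out: X4, X14.
3 steps out: X11.
Not reachable from it: X12, X29, X2, X25, X18, X34.

X11, X14, X39, X4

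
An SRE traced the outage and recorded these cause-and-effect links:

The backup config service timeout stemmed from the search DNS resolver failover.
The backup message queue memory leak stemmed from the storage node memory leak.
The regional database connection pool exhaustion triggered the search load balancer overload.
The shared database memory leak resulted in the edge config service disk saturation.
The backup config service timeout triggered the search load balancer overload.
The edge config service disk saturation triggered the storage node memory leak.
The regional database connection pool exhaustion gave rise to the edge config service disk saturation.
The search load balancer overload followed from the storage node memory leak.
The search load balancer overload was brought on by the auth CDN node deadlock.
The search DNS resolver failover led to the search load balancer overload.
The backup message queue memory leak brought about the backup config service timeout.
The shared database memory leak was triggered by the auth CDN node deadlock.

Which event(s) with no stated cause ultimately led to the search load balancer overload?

Tracing upstream from the search load balancer overload: the search load balancer overload ← the auth CDN node deadlock.
A separate upstream branch: the search load balancer overload ← the regional database connection pool exhaustion.
A separate upstream branch: the search load balancer overload ← the search DNS resolver failover.
Each of those chain origins has no stated cause.

the auth CDN node deadlock, the regional database connection pool exhaustion, the search DNS resolver failover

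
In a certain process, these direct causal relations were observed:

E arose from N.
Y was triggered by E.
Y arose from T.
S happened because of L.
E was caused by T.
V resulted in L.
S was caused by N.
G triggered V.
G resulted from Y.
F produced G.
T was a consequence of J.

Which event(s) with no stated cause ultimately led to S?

F, J, N

Tracing upstream from S: S ← N.
A separate upstream branch: S ← L ← V ← G ← F.
A separate upstream branch: S ← L ← V ← G ← Y ← T ← J.
Each of those chain origins has no stated cause.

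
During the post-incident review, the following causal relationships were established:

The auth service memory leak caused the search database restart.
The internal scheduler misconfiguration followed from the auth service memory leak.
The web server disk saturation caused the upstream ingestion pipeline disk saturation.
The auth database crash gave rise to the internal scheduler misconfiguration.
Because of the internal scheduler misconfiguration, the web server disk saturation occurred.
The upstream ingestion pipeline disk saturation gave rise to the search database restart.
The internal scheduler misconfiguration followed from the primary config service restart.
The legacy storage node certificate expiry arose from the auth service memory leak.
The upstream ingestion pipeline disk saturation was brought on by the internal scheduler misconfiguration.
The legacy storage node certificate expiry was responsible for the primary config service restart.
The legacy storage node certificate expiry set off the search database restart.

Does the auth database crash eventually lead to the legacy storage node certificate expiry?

No

The auth database crash leads to the internal scheduler misconfiguration, the web server disk saturation, the upstream ingestion pipeline disk saturation, the search database restart; the legacy storage node certificate expiry is not among them.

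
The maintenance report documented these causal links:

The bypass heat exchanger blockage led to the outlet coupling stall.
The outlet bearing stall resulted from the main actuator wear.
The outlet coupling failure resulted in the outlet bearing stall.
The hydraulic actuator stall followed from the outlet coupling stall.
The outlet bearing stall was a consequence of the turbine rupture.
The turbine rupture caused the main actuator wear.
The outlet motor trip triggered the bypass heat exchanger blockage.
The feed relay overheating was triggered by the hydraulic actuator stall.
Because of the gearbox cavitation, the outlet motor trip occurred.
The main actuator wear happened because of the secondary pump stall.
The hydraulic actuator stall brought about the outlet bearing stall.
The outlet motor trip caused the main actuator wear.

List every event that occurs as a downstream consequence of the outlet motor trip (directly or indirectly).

the bypass heat exchanger blockage, the feed relay overheating, the hydraulic actuator stall, the main actuator wear, the outlet bearing stall, the outlet coupling stall

Direct effects: the bypass heat exchanger blockage, the main actuator wear.
2 steps out: the outlet coupling stall, the outlet bearing stall.
3 steps out: the hydraulic actuator stall.
4 steps out: the feed relay overheating.
Not reachable from it: the gearbox cavitation, the outlet coupling failure, the turbine rupture, the secondary pump stall.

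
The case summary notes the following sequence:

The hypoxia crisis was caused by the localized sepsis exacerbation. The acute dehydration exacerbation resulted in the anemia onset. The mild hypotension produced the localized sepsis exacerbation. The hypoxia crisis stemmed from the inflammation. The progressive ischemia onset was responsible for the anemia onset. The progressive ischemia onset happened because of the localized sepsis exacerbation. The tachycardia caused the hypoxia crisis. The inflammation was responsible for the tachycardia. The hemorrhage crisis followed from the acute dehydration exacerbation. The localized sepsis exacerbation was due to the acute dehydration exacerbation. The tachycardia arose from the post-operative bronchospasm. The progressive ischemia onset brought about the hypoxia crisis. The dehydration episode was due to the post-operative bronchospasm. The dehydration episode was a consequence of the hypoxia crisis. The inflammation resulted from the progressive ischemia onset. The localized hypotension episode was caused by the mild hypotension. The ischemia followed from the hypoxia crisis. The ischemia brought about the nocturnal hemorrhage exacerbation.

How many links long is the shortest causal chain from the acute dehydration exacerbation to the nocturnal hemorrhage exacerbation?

4

Shortest chain: the acute dehydration exacerbation → the localized sepsis exacerbation → the hypoxia crisis → the ischemia → the nocturnal hemorrhage exacerbation.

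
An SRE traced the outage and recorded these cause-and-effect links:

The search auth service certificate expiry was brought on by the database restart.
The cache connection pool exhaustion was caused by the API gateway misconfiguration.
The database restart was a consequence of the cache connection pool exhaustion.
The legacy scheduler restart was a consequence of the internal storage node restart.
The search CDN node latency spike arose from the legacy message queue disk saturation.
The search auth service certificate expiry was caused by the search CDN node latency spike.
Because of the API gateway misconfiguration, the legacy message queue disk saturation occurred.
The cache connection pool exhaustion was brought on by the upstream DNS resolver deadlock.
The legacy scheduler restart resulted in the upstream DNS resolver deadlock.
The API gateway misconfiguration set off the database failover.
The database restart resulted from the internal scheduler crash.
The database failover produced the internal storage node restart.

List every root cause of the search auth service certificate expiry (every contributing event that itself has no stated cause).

Tracing upstream from the search auth service certificate expiry: the search auth service certificate expiry ← the search CDN node latency spike ← the legacy message queue disk saturation ← the API gateway misconfiguration.
A separate upstream branch: the search auth service certificate expiry ← the database restart ← the internal scheduler crash.
Each of those chain origins has no stated cause.

the API gateway misconfiguration, the internal scheduler crash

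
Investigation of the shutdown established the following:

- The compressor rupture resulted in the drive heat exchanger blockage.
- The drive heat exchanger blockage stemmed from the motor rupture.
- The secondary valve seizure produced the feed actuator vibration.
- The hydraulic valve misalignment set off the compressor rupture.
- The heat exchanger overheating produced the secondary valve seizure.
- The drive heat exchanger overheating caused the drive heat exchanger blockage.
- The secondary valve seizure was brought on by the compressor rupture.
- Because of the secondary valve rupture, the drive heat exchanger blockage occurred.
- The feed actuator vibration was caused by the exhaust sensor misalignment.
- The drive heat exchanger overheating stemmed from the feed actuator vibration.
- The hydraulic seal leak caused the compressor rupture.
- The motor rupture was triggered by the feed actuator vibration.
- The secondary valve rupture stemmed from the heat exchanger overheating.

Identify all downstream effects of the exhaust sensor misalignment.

Direct effects: the feed actuator vibration.
2 steps out: the motor rupture, the drive heat exchanger overheating.
3 steps out: the drive heat exchanger blockage.
Not reachable from it: the heat exchanger overheating, the hydraulic seal leak, the hydraulic valve misalignment, the compressor rupture, the secondary valve seizure, the secondary valve rupture.

the drive heat exchanger blockage, the drive heat exchanger overheating, the feed actuator vibration, the motor rupture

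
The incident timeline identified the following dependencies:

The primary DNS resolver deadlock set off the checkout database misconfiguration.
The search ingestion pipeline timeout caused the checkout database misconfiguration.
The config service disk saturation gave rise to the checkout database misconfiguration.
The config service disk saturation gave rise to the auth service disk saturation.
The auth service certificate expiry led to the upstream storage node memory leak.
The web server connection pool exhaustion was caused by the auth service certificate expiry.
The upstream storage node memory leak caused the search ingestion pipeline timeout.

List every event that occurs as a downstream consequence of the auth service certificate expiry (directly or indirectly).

the checkout database misconfiguration, the search ingestion pipeline timeout, the upstream storage node memory leak, the web server connection pool exhaustion

Direct effects: the web server connection pool exhaustion, the upstream storage node memory leak.
2 steps out: the search ingestion pipeline timeout.
3 steps out: the checkout database misconfiguration.
Not reachable from it: the primary DNS resolver deadlock, the config service disk saturation, the auth service disk saturation.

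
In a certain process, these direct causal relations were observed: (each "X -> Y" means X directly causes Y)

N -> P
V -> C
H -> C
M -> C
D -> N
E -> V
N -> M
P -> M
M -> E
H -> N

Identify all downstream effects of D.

C, E, M, N, P, V

Direct effects: N.
2 steps out: P, M.
3 steps out: E, C.
4 steps out: V.
Not reachable from it: H.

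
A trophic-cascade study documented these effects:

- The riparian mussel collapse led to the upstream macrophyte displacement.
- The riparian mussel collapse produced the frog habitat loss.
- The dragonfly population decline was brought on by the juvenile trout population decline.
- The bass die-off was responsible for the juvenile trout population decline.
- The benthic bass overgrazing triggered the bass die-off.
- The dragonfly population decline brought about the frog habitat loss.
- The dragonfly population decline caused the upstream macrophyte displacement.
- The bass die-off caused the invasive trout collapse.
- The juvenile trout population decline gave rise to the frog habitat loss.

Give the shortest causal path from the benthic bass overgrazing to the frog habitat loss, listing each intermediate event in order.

the benthic bass overgrazing → the bass die-off
the bass die-off → the juvenile trout population decline
the juvenile trout population decline → the frog habitat loss
Length: 3 steps.

the benthic bass overgrazing → the bass die-off → the juvenile trout population decline → the frog habitat loss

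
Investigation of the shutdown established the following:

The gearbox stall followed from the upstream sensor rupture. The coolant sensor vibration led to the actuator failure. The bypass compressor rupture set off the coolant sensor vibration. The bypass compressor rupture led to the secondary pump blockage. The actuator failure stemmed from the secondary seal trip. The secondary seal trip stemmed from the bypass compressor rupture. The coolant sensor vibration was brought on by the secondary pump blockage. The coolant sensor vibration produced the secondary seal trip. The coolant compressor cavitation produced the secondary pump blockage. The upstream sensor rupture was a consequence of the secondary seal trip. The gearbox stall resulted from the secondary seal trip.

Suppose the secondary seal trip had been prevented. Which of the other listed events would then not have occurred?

the gearbox stall, the upstream sensor rupture

Downstream of the secondary seal trip: the upstream sensor rupture, the actuator failure, the gearbox stall.
Of those, still caused via another path: the actuator failure.
The remainder have no surviving cause.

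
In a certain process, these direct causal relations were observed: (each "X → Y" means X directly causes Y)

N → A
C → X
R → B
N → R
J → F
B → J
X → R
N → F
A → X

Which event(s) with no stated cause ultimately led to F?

C, N

Tracing upstream from F: F ← N.
A separate upstream branch: F ← J ← B ← R ← X ← C.
Each of those chain origins has no stated cause.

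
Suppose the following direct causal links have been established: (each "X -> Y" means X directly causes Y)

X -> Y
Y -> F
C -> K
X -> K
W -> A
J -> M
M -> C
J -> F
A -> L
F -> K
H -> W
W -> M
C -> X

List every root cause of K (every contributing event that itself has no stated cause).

Tracing upstream from K: K ← C ← M ← W ← H.
A separate upstream branch: K ← F ← J.
Each of those chain origins has no stated cause.

H, J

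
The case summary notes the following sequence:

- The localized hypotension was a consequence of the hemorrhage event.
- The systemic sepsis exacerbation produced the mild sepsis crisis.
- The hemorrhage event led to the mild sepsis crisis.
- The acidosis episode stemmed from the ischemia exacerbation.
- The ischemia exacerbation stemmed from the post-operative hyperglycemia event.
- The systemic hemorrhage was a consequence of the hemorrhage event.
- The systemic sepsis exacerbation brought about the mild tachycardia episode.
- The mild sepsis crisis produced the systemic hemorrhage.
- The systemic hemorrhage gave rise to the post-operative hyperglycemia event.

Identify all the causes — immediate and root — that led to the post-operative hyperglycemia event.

Immediate cause of the post-operative hyperglycemia event: the systemic hemorrhage.
Further upstream: the systemic sepsis exacerbation, the hemorrhage event, the mild sepsis crisis.

the hemorrhage event, the mild sepsis crisis, the systemic hemorrhage, the systemic sepsis exacerbation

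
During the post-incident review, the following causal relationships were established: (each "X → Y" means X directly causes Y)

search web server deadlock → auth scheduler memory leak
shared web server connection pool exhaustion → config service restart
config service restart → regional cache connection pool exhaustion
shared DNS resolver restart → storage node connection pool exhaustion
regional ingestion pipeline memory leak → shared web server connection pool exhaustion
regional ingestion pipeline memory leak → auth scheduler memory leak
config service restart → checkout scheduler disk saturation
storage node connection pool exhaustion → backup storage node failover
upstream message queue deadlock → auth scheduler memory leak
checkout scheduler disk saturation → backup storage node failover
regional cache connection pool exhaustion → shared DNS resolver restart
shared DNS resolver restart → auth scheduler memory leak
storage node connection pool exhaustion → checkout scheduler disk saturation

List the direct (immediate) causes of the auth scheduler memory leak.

Upstream contributors include the shared web server connection pool exhaustion, the config service restart, the regional cache connection pool exhaustion, but only the regional ingestion pipeline memory leak, the search web server deadlock, the shared DNS resolver restart, the upstream message queue deadlock feed directly into the auth scheduler memory leak.

the regional ingestion pipeline memory leak, the search web server deadlock, the shared DNS resolver restart, the upstream message queue deadlock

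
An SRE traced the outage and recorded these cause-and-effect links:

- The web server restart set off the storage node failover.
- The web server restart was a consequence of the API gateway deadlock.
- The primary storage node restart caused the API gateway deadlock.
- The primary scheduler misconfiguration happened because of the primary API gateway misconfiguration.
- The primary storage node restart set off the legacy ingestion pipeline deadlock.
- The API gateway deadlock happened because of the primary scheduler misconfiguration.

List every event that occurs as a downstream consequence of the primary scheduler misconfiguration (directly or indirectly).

Direct effects: the API gateway deadlock.
2 steps out: the web server restart.
3 steps out: the storage node failover.
Not reachable from it: the primary API gateway misconfiguration, the primary storage node restart, the legacy ingestion pipeline deadlock.

the API gateway deadlock, the storage node failover, the web server restart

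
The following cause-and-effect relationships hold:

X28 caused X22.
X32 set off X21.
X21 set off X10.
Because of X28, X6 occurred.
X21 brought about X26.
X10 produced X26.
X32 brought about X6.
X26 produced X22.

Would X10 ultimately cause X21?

No

X10 leads to X26, X22; X21 is not among them.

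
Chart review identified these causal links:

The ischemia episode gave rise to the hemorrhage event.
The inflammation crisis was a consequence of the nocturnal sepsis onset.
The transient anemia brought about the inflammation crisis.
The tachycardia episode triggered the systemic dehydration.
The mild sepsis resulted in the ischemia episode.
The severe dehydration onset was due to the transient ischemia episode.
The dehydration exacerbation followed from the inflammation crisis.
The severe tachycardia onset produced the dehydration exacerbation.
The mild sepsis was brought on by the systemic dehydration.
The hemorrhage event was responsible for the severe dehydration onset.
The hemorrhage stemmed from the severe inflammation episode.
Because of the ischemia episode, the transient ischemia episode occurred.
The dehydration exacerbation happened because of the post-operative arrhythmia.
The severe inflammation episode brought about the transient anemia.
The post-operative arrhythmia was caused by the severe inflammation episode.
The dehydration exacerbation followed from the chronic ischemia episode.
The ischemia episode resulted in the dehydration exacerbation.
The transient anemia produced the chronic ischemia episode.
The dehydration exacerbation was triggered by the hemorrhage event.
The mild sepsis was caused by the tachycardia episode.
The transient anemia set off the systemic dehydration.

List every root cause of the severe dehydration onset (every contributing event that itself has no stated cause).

Tracing upstream from the severe dehydration onset: the severe dehydration onset ← the transient ischemia episode ← the ischemia episode ← the mild sepsis ← the systemic dehydration ← the transient anemia ← the severe inflammation episode.
A separate upstream branch: the severe dehydration onset ← the transient ischemia episode ← the ischemia episode ← the mild sepsis ← the tachycardia episode.
Each of those chain origins has no stated cause.

the severe inflammation episode, the tachycardia episode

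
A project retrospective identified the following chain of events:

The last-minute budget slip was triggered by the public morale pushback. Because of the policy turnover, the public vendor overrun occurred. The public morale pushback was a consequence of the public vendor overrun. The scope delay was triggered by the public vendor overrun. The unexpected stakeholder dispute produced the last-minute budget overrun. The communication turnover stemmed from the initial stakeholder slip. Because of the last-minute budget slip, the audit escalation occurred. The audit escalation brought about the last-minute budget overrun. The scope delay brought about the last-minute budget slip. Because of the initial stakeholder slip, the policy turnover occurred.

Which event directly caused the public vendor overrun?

Upstream contributors include the initial stakeholder slip, but only the policy turnover feeds directly into the public vendor overrun.

the policy turnover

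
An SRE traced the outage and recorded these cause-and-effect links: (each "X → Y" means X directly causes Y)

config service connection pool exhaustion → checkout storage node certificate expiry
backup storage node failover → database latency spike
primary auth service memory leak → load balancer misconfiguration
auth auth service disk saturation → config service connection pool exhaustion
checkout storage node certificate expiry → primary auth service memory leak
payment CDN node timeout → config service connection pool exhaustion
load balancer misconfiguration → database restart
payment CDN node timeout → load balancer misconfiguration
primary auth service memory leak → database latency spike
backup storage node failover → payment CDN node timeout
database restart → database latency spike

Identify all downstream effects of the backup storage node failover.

the checkout storage node certificate expiry, the config service connection pool exhaustion, the database latency spike, the database restart, the load balancer misconfiguration, the payment CDN node timeout, the primary auth service memory leak

Direct effects: the payment CDN node timeout, the database latency spike.
2 steps out: the config service connection pool exhaustion, the load balancer misconfiguration.
3 steps out: the checkout storage node certificate expiry, the database restart.
4 steps out: the primary auth service memory leak.
Not reachable from it: the auth auth service disk saturation.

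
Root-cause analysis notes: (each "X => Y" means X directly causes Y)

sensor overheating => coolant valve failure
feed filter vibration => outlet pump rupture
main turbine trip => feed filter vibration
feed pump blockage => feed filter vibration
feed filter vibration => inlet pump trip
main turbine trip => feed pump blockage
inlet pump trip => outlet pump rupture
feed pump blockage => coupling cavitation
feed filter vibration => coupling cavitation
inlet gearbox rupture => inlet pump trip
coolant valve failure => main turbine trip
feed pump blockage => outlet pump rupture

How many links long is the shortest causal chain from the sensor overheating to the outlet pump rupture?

4

Shortest chain: the sensor overheating → the coolant valve failure → the main turbine trip → the feed pump blockage → the outlet pump rupture.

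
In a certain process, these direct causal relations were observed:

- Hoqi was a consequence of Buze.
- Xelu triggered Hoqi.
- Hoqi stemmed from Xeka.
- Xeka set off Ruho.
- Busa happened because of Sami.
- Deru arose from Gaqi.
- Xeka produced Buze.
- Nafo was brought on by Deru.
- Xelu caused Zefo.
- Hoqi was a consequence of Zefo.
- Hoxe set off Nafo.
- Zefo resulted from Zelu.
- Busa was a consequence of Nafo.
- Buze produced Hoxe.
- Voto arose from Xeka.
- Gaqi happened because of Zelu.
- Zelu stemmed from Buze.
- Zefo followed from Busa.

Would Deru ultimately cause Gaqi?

No

Deru leads to Nafo, Busa, Zefo, Hoqi; Gaqi is not among them.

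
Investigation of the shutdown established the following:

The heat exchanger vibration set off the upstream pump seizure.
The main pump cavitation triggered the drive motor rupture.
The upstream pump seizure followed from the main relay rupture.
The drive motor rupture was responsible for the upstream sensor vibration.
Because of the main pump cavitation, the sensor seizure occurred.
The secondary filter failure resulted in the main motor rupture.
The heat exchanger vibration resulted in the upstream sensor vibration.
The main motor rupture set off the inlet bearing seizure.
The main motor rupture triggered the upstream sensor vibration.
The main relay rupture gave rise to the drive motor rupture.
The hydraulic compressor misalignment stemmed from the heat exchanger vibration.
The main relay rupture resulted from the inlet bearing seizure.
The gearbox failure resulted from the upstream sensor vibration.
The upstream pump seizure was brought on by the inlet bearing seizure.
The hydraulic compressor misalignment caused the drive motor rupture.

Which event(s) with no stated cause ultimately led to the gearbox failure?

Tracing upstream from the gearbox failure: the gearbox failure ← the upstream sensor vibration ← the drive motor rupture ← the main pump cavitation.
A separate upstream branch: the gearbox failure ← the upstream sensor vibration ← the heat exchanger vibration.
A separate upstream branch: the gearbox failure ← the upstream sensor vibration ← the main motor rupture ← the secondary filter failure.
Each of those chain origins has no stated cause.

the heat exchanger vibration, the main pump cavitation, the secondary filter failure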